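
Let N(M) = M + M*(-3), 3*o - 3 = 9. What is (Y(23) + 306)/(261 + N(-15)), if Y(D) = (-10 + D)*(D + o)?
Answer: 219/97 ≈ 2.2577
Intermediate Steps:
o = 4 (o = 1 + (⅓)*9 = 1 + 3 = 4)
N(M) = -2*M (N(M) = M - 3*M = -2*M)
Y(D) = (-10 + D)*(4 + D) (Y(D) = (-10 + D)*(D + 4) = (-10 + D)*(4 + D))
(Y(23) + 306)/(261 + N(-15)) = ((-40 + 23² - 6*23) + 306)/(261 - 2*(-15)) = ((-40 + 529 - 138) + 306)/(261 + 30) = (351 + 306)/291 = 657*(1/291) = 219/97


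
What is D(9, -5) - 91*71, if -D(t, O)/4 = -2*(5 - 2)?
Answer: -6437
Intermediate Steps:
D(t, O) = 24 (D(t, O) = -(-8)*(5 - 2) = -(-8)*3 = -4*(-6) = 24)
D(9, -5) - 91*71 = 24 - 91*71 = 24 - 6461 = -6437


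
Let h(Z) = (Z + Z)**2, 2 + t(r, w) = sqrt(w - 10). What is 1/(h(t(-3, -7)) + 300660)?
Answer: I/(16*(sqrt(17) + 18788*I)) ≈ 3.3266e-6 + 7.3003e-10*I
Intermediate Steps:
t(r, w) = -2 + sqrt(-10 + w) (t(r, w) = -2 + sqrt(w - 10) = -2 + sqrt(-10 + w))
h(Z) = 4*Z**2 (h(Z) = (2*Z)**2 = 4*Z**2)
1/(h(t(-3, -7)) + 300660) = 1/(4*(-2 + sqrt(-10 - 7))**2 + 300660) = 1/(4*(-2 + sqrt(-17))**2 + 300660) = 1/(4*(-2 + I*sqrt(17))**2 + 300660) = 1/(300660 + 4*(-2 + I*sqrt(17))**2)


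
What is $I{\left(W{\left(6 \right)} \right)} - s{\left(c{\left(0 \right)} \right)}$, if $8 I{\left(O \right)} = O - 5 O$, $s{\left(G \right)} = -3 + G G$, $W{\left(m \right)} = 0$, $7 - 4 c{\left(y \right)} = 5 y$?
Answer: $- \frac{1}{16} \approx -0.0625$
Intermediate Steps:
$c{\left(y \right)} = \frac{7}{4} - \frac{5 y}{4}$
$s{\left(G \right)} = -3 + G^{2}$
$I{\left(O \right)} = - \frac{O}{2}$ ($I{\left(O \right)} = \frac{O - 5 O}{8} = \frac{\left(-4\right) O}{8} = - \frac{O}{2}$)
$I{\left(W{\left(6 \right)} \right)} - s{\left(c{\left(0 \right)} \right)} = \left(- \frac{1}{2}\right) 0 - \left(-3 + \left(\frac{7}{4} - 0\right)^{2}\right) = 0 - \left(-3 + \left(\frac{7}{4} + 0\right)^{2}\right) = 0 - \left(-3 + \left(\frac{7}{4}\right)^{2}\right) = 0 - \left(-3 + \frac{49}{16}\right) = 0 - \frac{1}{16} = - \frac{1}{16}$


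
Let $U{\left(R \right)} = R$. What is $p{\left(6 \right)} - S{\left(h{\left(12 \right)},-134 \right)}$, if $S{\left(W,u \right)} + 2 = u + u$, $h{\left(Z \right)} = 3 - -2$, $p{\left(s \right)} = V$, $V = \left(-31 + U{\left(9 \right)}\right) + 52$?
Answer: $300$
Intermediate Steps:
$V = 30$ ($V = \left(-31 + 9\right) + 52 = -22 + 52 = 30$)
$p{\left(s \right)} = 30$
$h{\left(Z \right)} = 5$ ($h{\left(Z \right)} = 3 + 2 = 5$)
$S{\left(W,u \right)} = -2 + 2 u$ ($S{\left(W,u \right)} = -2 + \left(u + u\right) = -2 + 2 u$)
$p{\left(6 \right)} - S{\left(h{\left(12 \right)},-134 \right)} = 30 - \left(-2 + 2 \left(-134\right)\right) = 30 - \left(-2 - 268\right) = 30 - -270 = 30 + 270 = 300$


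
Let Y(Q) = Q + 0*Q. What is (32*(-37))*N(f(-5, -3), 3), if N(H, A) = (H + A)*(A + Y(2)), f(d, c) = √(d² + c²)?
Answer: -17760 - 5920*√34 ≈ -52279.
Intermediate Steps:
Y(Q) = Q (Y(Q) = Q + 0 = Q)
f(d, c) = √(c² + d²)
N(H, A) = (2 + A)*(A + H) (N(H, A) = (H + A)*(A + 2) = (A + H)*(2 + A) = (2 + A)*(A + H))
(32*(-37))*N(f(-5, -3), 3) = (32*(-37))*(3² + 2*3 + 2*√((-3)² + (-5)²) + 3*√((-3)² + (-5)²)) = -1184*(9 + 6 + 2*√(9 + 25) + 3*√(9 + 25)) = -1184*(9 + 6 + 2*√34 + 3*√34) = -1184*(15 + 5*√34) = -17760 - 5920*√34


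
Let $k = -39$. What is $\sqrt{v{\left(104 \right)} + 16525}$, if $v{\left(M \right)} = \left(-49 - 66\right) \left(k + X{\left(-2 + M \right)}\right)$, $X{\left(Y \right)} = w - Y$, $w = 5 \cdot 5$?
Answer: $\sqrt{29865} \approx 172.81$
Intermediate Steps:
$w = 25$
$X{\left(Y \right)} = 25 - Y$
$v{\left(M \right)} = 1380 + 115 M$ ($v{\left(M \right)} = \left(-49 - 66\right) \left(-39 - \left(-27 + M\right)\right) = - 115 \left(-39 + \left(25 - \left(-2 + M\right)\right)\right) = - 115 \left(-39 - \left(-27 + M\right)\right) = - 115 \left(-12 - M\right) = 1380 + 115 M$)
$\sqrt{v{\left(104 \right)} + 16525} = \sqrt{\left(1380 + 115 \cdot 104\right) + 16525} = \sqrt{\left(1380 + 11960\right) + 16525} = \sqrt{13340 + 16525} = \sqrt{29865}$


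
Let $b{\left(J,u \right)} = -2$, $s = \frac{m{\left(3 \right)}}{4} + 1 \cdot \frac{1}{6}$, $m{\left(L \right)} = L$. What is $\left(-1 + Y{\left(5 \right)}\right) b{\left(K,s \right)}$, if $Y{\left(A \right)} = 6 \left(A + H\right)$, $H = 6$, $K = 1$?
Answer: $-130$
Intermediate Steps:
$Y{\left(A \right)} = 36 + 6 A$ ($Y{\left(A \right)} = 6 \left(A + 6\right) = 6 \left(6 + A\right) = 36 + 6 A$)
$s = \frac{11}{12}$ ($s = \frac{3}{4} + 1 \cdot \frac{1}{6} = 3 \cdot \frac{1}{4} + 1 \cdot \frac{1}{6} = \frac{3}{4} + \frac{1}{6} = \frac{11}{12} \approx 0.91667$)
$\left(-1 + Y{\left(5 \right)}\right) b{\left(K,s \right)} = \left(-1 + \left(36 + 6 \cdot 5\right)\right) \left(-2\right) = \left(-1 + \left(36 + 30\right)\right) \left(-2\right) = \left(-1 + 66\right) \left(-2\right) = 65 \left(-2\right) = -130$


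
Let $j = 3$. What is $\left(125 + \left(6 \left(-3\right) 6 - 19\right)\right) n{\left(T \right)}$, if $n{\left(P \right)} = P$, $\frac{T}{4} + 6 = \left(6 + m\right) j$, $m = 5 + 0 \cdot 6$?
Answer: $-216$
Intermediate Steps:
$m = 5$ ($m = 5 + 0 = 5$)
$T = 108$ ($T = -24 + 4 \left(6 + 5\right) 3 = -24 + 4 \cdot 11 \cdot 3 = -24 + 4 \cdot 33 = -24 + 132 = 108$)
$\left(125 + \left(6 \left(-3\right) 6 - 19\right)\right) n{\left(T \right)} = \left(125 + \left(6 \left(-3\right) 6 - 19\right)\right) 108 = \left(125 - 127\right) 108 = \left(-2\right) 108 = -216$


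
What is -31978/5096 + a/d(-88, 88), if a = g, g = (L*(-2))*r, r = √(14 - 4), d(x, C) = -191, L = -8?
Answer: -15989/2548 - 16*√10/191 ≈ -6.5400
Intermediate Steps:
r = √10 ≈ 3.1623
g = 16*√10 (g = (-8*(-2))*√10 = 16*√10 ≈ 50.596)
a = 16*√10 ≈ 50.596
-31978/5096 + a/d(-88, 88) = -31978/5096 + (16*√10)/(-191) = -31978*1/5096 + (16*√10)*(-1/191) = -15989/2548 - 16*√10/191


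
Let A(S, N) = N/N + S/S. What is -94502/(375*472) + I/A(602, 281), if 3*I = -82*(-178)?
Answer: 215243749/88500 ≈ 2432.1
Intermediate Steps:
I = 14596/3 (I = (-82*(-178))/3 = (1/3)*14596 = 14596/3 ≈ 4865.3)
A(S, N) = 2 (A(S, N) = 1 + 1 = 2)
-94502/(375*472) + I/A(602, 281) = -94502/(375*472) + (14596/3)/2 = -94502/177000 + (14596/3)*(1/2) = -94502*1/177000 + 7298/3 = -47251/88500 + 7298/3 = 215243749/88500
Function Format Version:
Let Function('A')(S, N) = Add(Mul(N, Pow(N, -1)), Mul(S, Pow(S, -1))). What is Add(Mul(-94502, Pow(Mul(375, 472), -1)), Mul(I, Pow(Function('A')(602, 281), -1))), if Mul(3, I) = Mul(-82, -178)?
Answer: Rational(215243749, 88500) ≈ 2432.1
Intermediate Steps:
I = Rational(14596, 3) (I = Mul(Rational(1, 3), Mul(-82, -178)) = Mul(Rational(1, 3), 14596) = Rational(14596, 3) ≈ 4865.3)
Function('A')(S, N) = 2 (Function('A')(S, N) = Add(1, 1) = 2)
Add(Mul(-94502, Pow(Mul(375, 472), -1)), Mul(I, Pow(Function('A')(602, 281), -1))) = Add(Mul(-94502, Pow(Mul(375, 472), -1)), Mul(Rational(14596, 3), Pow(2, -1))) = Add(Mul(-94502, Pow(177000, -1)), Mul(Rational(14596, 3), Rational(1, 2))) = Add(Mul(-94502, Rational(1, 177000)), Rational(7298, 3)) = Add(Rational(-47251, 88500), Rational(7298, 3)) = Rational(215243749, 88500)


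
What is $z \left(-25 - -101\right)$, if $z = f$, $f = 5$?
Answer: $380$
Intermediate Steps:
$z = 5$
$z \left(-25 - -101\right) = 5 \left(-25 - -101\right) = 5 \left(-25 + 101\right) = 5 \cdot 76 = 380$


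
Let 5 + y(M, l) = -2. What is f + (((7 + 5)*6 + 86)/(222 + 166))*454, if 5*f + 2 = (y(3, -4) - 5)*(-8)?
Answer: 98783/485 ≈ 203.68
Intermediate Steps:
y(M, l) = -7 (y(M, l) = -5 - 2 = -7)
f = 94/5 (f = -2/5 + ((-7 - 5)*(-8))/5 = -2/5 + (-12*(-8))/5 = -2/5 + (1/5)*96 = -2/5 + 96/5 = 94/5 ≈ 18.800)
f + (((7 + 5)*6 + 86)/(222 + 166))*454 = 94/5 + (((7 + 5)*6 + 86)/(222 + 166))*454 = 94/5 + ((12*6 + 86)/388)*454 = 94/5 + ((72 + 86)*(1/388))*454 = 94/5 + (158*(1/388))*454 = 94/5 + (79/194)*454 = 94/5 + 17933/97 = 98783/485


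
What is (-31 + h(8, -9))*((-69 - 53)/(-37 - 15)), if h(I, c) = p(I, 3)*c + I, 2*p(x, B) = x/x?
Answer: -3355/52 ≈ -64.519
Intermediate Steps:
p(x, B) = 1/2 (p(x, B) = (x/x)/2 = (1/2)*1 = 1/2)
h(I, c) = I + c/2 (h(I, c) = c/2 + I = I + c/2)
(-31 + h(8, -9))*((-69 - 53)/(-37 - 15)) = (-31 + (8 + (1/2)*(-9)))*((-69 - 53)/(-37 - 15)) = (-31 + (8 - 9/2))*(-122/(-52)) = (-31 + 7/2)*(-122*(-1/52)) = -55/2*61/26 = -3355/52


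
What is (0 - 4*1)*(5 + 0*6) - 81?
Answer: -101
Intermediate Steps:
(0 - 4*1)*(5 + 0*6) - 81 = (0 - 4)*(5 + 0) - 81 = -4*5 - 81 = -20 - 81 = -101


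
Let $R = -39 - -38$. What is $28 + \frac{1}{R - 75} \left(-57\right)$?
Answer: $\frac{115}{4} \approx 28.75$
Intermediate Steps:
$R = -1$ ($R = -39 + 38 = -1$)
$28 + \frac{1}{R - 75} \left(-57\right) = 28 + \frac{1}{-1 - 75} \left(-57\right) = 28 + \frac{1}{-76} \left(-57\right) = 28 - - \frac{3}{4} = 28 + \frac{3}{4} = \frac{115}{4}$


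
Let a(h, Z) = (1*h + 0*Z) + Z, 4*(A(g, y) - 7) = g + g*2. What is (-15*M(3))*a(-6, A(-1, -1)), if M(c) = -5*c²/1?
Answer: 675/4 ≈ 168.75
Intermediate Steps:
A(g, y) = 7 + 3*g/4 (A(g, y) = 7 + (g + g*2)/4 = 7 + (g + 2*g)/4 = 7 + (3*g)/4 = 7 + 3*g/4)
M(c) = -5*c² (M(c) = -5*c²*1 = -5*c²)
a(h, Z) = Z + h (a(h, Z) = (h + 0) + Z = h + Z = Z + h)
(-15*M(3))*a(-6, A(-1, -1)) = (-(-75)*3²)*((7 + (¾)*(-1)) - 6) = (-(-75)*9)*((7 - ¾) - 6) = (-15*(-45))*(25/4 - 6) = 675*(¼) = 675/4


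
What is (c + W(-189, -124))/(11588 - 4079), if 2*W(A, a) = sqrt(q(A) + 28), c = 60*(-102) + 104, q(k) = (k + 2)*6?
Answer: -6016/7509 + I*sqrt(1094)/15018 ≈ -0.80117 + 0.0022024*I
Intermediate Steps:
q(k) = 12 + 6*k (q(k) = (2 + k)*6 = 12 + 6*k)
c = -6016 (c = -6120 + 104 = -6016)
W(A, a) = sqrt(40 + 6*A)/2 (W(A, a) = sqrt((12 + 6*A) + 28)/2 = sqrt(40 + 6*A)/2)
(c + W(-189, -124))/(11588 - 4079) = (-6016 + sqrt(40 + 6*(-189))/2)/(11588 - 4079) = (-6016 + sqrt(40 - 1134)/2)/7509 = (-6016 + sqrt(-1094)/2)*(1/7509) = (-6016 + (I*sqrt(1094))/2)*(1/7509) = (-6016 + I*sqrt(1094)/2)*(1/7509) = -6016/7509 + I*sqrt(1094)/15018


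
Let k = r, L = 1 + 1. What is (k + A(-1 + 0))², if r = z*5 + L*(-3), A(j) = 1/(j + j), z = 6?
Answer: 2209/4 ≈ 552.25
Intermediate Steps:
L = 2
A(j) = 1/(2*j)
r = 24 (r = 6*5 + 2*(-3) = 30 - 6 = 24)
k = 24
(k + A(-1 + 0))² = (24 + 1/(2*(-1 + 0)))² = (24 + (½)/(-1))² = (24 + (½)*(-1))² = (24 - ½)² = (47/2)² = 2209/4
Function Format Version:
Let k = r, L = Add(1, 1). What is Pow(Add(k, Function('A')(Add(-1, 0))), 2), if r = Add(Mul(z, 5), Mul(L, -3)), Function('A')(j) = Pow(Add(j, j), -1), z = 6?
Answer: Rational(2209, 4) ≈ 552.25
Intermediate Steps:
L = 2
Function('A')(j) = Mul(Rational(1, 2), Pow(j, -1)) (Function('A')(j) = Pow(Mul(2, j), -1) = Mul(Rational(1, 2), Pow(j, -1)))
r = 24 (r = Add(Mul(6, 5), Mul(2, -3)) = Add(30, -6) = 24)
k = 24
Pow(Add(k, Function('A')(Add(-1, 0))), 2) = Pow(Add(24, Mul(Rational(1, 2), Pow(Add(-1, 0), -1))), 2) = Pow(Add(24, Mul(Rational(1, 2), Pow(-1, -1))), 2) = Pow(Add(24, Mul(Rational(1, 2), -1)), 2) = Pow(Add(24, Rational(-1, 2)), 2) = Pow(Rational(47, 2), 2) = Rational(2209, 4)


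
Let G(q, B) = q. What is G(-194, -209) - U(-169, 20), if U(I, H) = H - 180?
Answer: -34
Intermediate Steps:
U(I, H) = -180 + H
G(-194, -209) - U(-169, 20) = -194 - (-180 + 20) = -194 - 1*(-160) = -194 + 160 = -34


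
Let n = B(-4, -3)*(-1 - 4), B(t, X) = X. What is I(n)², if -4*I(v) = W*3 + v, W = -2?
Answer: 81/16 ≈ 5.0625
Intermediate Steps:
n = 15 (n = -3*(-1 - 4) = -3*(-5) = 15)
I(v) = 3/2 - v/4 (I(v) = -(-2*3 + v)/4 = -(-6 + v)/4 = 3/2 - v/4)
I(n)² = (3/2 - ¼*15)² = (3/2 - 15/4)² = (-9/4)² = 81/16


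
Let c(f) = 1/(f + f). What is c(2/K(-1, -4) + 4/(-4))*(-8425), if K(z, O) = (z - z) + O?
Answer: 8425/3 ≈ 2808.3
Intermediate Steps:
K(z, O) = O (K(z, O) = 0 + O = O)
c(f) = 1/(2*f)
c(2/K(-1, -4) + 4/(-4))*(-8425) = (1/(2*(2/(-4) + 4/(-4))))*(-8425) = (1/(2*(2*(-¼) + 4*(-¼))))*(-8425) = (1/(2*(-½ - 1)))*(-8425) = (1/(2*(-3/2)))*(-8425) = ((½)*(-⅔))*(-8425) = -⅓*(-8425) = 8425/3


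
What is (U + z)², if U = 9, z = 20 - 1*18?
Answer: 121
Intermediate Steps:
z = 2 (z = 20 - 18 = 2)
(U + z)² = (9 + 2)² = 11² = 121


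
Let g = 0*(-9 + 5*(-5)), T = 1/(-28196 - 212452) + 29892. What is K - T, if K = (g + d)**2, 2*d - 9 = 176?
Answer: -5134405565/240648 ≈ -21336.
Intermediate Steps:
d = 185/2 (d = 9/2 + (1/2)*176 = 9/2 + 88 = 185/2 ≈ 92.500)
T = 7193450015/240648 (T = 1/(-240648) + 29892 = -1/240648 + 29892 = 7193450015/240648 ≈ 29892.)
g = 0 (g = 0*(-9 - 25) = 0*(-34) = 0)
K = 34225/4 (K = (0 + 185/2)**2 = (185/2)**2 = 34225/4 ≈ 8556.3)
K - T = 34225/4 - 1*7193450015/240648 = 34225/4 - 7193450015/240648 = -5134405565/240648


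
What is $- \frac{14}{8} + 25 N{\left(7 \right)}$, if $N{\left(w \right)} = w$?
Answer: $\frac{693}{4} \approx 173.25$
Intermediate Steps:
$- \frac{14}{8} + 25 N{\left(7 \right)} = - \frac{14}{8} + 25 \cdot 7 = \left(-14\right) \frac{1}{8} + 175 = - \frac{7}{4} + 175 = \frac{693}{4}$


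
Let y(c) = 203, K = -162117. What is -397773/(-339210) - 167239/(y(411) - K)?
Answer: 87081913/611784080 ≈ 0.14234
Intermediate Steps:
-397773/(-339210) - 167239/(y(411) - K) = -397773/(-339210) - 167239/(203 - 1*(-162117)) = -397773*(-1/339210) - 167239/(203 + 162117) = 44197/37690 - 167239/162320 = 87081913/611784080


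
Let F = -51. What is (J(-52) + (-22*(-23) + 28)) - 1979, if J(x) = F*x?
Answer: 1207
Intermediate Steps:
J(x) = -51*x
(J(-52) + (-22*(-23) + 28)) - 1979 = (-51*(-52) + (-22*(-23) + 28)) - 1979 = (2652 + (506 + 28)) - 1979 = (2652 + 534) - 1979 = 3186 - 1979 = 1207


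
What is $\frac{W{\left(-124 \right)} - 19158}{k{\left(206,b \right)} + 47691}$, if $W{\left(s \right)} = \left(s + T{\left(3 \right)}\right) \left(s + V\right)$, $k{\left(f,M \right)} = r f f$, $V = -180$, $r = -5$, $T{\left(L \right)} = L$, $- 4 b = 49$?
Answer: $- \frac{17626}{164489} \approx -0.10716$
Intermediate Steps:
$b = - \frac{49}{4}$ ($b = \left(- \frac{1}{4}\right) 49 = - \frac{49}{4} \approx -12.25$)
$k{\left(f,M \right)} = - 5 f^{2}$ ($k{\left(f,M \right)} = - 5 f f = - 5 f^{2}$)
$W{\left(s \right)} = \left(-180 + s\right) \left(3 + s\right)$ ($W{\left(s \right)} = \left(s + 3\right) \left(s - 180\right) = \left(3 + s\right) \left(-180 + s\right) = \left(-180 + s\right) \left(3 + s\right)$)
$\frac{W{\left(-124 \right)} - 19158}{k{\left(206,b \right)} + 47691} = \frac{\left(-540 + \left(-124\right)^{2} - -21948\right) - 19158}{- 5 \cdot 206^{2} + 47691} = \frac{\left(-540 + 15376 + 21948\right) - 19158}{\left(-5\right) 42436 + 47691} = \frac{36784 - 19158}{-212180 + 47691} = \frac{17626}{-164489} = 17626 \left(- \frac{1}{164489}\right) = - \frac{17626}{164489}$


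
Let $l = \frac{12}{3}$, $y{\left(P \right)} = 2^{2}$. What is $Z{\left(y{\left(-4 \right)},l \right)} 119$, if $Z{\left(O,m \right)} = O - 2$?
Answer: $238$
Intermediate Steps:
$y{\left(P \right)} = 4$
$l = 4$ ($l = 12 \cdot \frac{1}{3} = 4$)
$Z{\left(O,m \right)} = -2 + O$
$Z{\left(y{\left(-4 \right)},l \right)} 119 = \left(-2 + 4\right) 119 = 2 \cdot 119 = 238$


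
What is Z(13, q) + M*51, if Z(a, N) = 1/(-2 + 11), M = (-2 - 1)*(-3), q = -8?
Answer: 4132/9 ≈ 459.11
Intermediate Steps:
M = 9 (M = -3*(-3) = 9)
Z(a, N) = ⅑ (Z(a, N) = 1/9 = ⅑)
Z(13, q) + M*51 = ⅑ + 9*51 = ⅑ + 459 = 4132/9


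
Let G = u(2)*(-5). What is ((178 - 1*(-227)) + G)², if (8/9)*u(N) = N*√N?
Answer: 1314225/8 - 18225*√2/2 ≈ 1.5139e+5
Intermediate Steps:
u(N) = 9*N^(3/2)/8 (u(N) = 9*(N*√N)/8 = 9*N^(3/2)/8)
G = -45*√2/4 (G = (9*2^(3/2)/8)*(-5) = (9*(2*√2)/8)*(-5) = (9*√2/4)*(-5) = -45*√2/4 ≈ -15.910)
((178 - 1*(-227)) + G)² = ((178 - 1*(-227)) - 45*√2/4)² = ((178 + 227) - 45*√2/4)² = (405 - 45*√2/4)²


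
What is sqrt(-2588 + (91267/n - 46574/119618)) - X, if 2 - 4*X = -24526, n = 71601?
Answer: -6132 + 8*I*sqrt(741322133116564061181)/4282384209 ≈ -6132.0 + 50.864*I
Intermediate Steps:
X = 6132 (X = 1/2 - 1/4*(-24526) = 1/2 + 12263/2 = 6132)
sqrt(-2588 + (91267/n - 46574/119618)) - X = sqrt(-2588 + (91267/71601 - 46574/119618)) - 1*6132 = sqrt(-2588 + (91267*(1/71601) - 46574*1/119618)) - 6132 = sqrt(-2588 + (91267/71601 - 23287/59809)) - 6132 = sqrt(-2588 + 3791215516/4282384209) - 6132 = sqrt(-11079019117376/4282384209) - 6132 = 8*I*sqrt(741322133116564061181)/4282384209 - 6132 = -6132 + 8*I*sqrt(741322133116564061181)/4282384209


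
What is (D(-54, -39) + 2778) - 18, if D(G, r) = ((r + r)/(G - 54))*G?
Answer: 2721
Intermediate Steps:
D(G, r) = 2*G*r/(-54 + G) (D(G, r) = ((2*r)/(-54 + G))*G = (2*r/(-54 + G))*G = 2*G*r/(-54 + G))
(D(-54, -39) + 2778) - 18 = (2*(-54)*(-39)/(-54 - 54) + 2778) - 18 = (2*(-54)*(-39)/(-108) + 2778) - 18 = (2*(-54)*(-39)*(-1/108) + 2778) - 18 = (-39 + 2778) - 18 = 2739 - 18 = 2721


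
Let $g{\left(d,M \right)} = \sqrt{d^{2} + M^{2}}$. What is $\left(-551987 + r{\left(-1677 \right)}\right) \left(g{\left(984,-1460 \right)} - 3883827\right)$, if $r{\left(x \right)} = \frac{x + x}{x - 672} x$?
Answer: $\frac{187321596669521}{87} - \frac{578774276 \sqrt{193741}}{261} \approx 2.1521 \cdot 10^{12}$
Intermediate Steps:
$g{\left(d,M \right)} = \sqrt{M^{2} + d^{2}}$
$r{\left(x \right)} = \frac{2 x^{2}}{-672 + x}$ ($r{\left(x \right)} = \frac{2 x}{-672 + x} x = \frac{2 x^{2}}{-672 + x}$)
$\left(-551987 + r{\left(-1677 \right)}\right) \left(g{\left(984,-1460 \right)} - 3883827\right) = \left(-551987 + \frac{2 \left(-1677\right)^{2}}{-672 - 1677}\right) \left(\sqrt{\left(-1460\right)^{2} + 984^{2}} - 3883827\right) = \left(-551987 + 2 \cdot 2812329 \frac{1}{-2349}\right) \left(\sqrt{2131600 + 968256} - 3883827\right) = \left(-551987 + 2 \cdot 2812329 \left(- \frac{1}{2349}\right)\right) \left(\sqrt{3099856} - 3883827\right) = \left(-551987 - \frac{624962}{261}\right) \left(4 \sqrt{193741} - 3883827\right) = - \frac{144693569 \left(-3883827 + 4 \sqrt{193741}\right)}{261} = \frac{187321596669521}{87} - \frac{578774276 \sqrt{193741}}{261}$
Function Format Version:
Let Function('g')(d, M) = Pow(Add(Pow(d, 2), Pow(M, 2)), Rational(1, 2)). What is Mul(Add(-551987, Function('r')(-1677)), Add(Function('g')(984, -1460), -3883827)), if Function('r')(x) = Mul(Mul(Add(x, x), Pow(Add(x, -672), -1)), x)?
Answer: Add(Rational(187321596669521, 87), Mul(Rational(-578774276, 261), Pow(193741, Rational(1, 2)))) ≈ 2.1521e+12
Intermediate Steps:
Function('g')(d, M) = Pow(Add(Pow(M, 2), Pow(d, 2)), Rational(1, 2))
Function('r')(x) = Mul(2, Pow(x, 2), Pow(Add(-672, x), -1)) (Function('r')(x) = Mul(Mul(Mul(2, x), Pow(Add(-672, x), -1)), x) = Mul(Mul(2, x, Pow(Add(-672, x), -1)), x) = Mul(2, Pow(x, 2), Pow(Add(-672, x), -1)))
Mul(Add(-551987, Function('r')(-1677)), Add(Function('g')(984, -1460), -3883827)) = Mul(Add(-551987, Mul(2, Pow(-1677, 2), Pow(Add(-672, -1677), -1))), Add(Pow(Add(Pow(-1460, 2), Pow(984, 2)), Rational(1, 2)), -3883827)) = Mul(Add(-551987, Mul(2, 2812329, Pow(-2349, -1))), Add(Pow(Add(2131600, 968256), Rational(1, 2)), -3883827)) = Mul(Add(-551987, Mul(2, 2812329, Rational(-1, 2349))), Add(Pow(3099856, Rational(1, 2)), -3883827)) = Mul(Add(-551987, Rational(-624962, 261)), Add(Mul(4, Pow(193741, Rational(1, 2))), -3883827)) = Mul(Rational(-144693569, 261), Add(-3883827, Mul(4, Pow(193741, Rational(1, 2))))) = Add(Rational(187321596669521, 87), Mul(Rational(-578774276, 261), Pow(193741, Rational(1, 2))))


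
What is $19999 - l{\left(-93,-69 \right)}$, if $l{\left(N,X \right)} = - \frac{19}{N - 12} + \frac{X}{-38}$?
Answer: $\frac{79788043}{3990} \approx 19997.0$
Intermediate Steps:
$l{\left(N,X \right)} = - \frac{19}{-12 + N} - \frac{X}{38}$ ($l{\left(N,X \right)} = - \frac{19}{-12 + N} + X \left(- \frac{1}{38}\right) = - \frac{19}{-12 + N} - \frac{X}{38}$)
$19999 - l{\left(-93,-69 \right)} = 19999 - \frac{-722 + 12 \left(-69\right) - \left(-93\right) \left(-69\right)}{38 \left(-12 - 93\right)} = 19999 - \frac{-722 - 828 - 6417}{38 \left(-105\right)} = 19999 - \frac{1}{38} \left(- \frac{1}{105}\right) \left(-7967\right) = 19999 - \frac{7967}{3990} = \frac{79788043}{3990}$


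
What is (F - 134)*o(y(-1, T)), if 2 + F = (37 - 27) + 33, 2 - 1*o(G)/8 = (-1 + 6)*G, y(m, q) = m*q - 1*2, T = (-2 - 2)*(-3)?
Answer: -53568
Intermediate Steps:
T = 12 (T = -4*(-3) = 12)
y(m, q) = -2 + m*q (y(m, q) = m*q - 2 = -2 + m*q)
o(G) = 16 - 40*G (o(G) = 16 - 8*(-1 + 6)*G = 16 - 40*G)
F = 41 (F = -2 + ((37 - 27) + 33) = -2 + (10 + 33) = -2 + 43 = 41)
(F - 134)*o(y(-1, T)) = (41 - 134)*(16 - 40*(-2 - 1*12)) = -93*(16 - 40*(-2 - 12)) = -93*(16 - 40*(-14)) = -93*(16 + 560) = -93*576 = -53568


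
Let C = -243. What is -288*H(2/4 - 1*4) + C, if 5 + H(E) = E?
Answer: 2205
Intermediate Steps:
H(E) = -5 + E
-288*H(2/4 - 1*4) + C = -288*(-5 + (2/4 - 1*4)) - 243 = -288*(-5 + (2*(1/4) - 4)) - 243 = -288*(-5 + (1/2 - 4)) - 243 = -288*(-5 - 7/2) - 243 = -288*(-17/2) - 243 = 2448 - 243 = 2205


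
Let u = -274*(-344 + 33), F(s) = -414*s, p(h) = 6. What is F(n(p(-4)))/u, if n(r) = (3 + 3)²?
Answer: -7452/42607 ≈ -0.17490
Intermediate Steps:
n(r) = 36 (n(r) = 6² = 36)
u = 85214 (u = -274*(-311) = 85214)
F(n(p(-4)))/u = -414*36/85214 = -14904*1/85214 = -7452/42607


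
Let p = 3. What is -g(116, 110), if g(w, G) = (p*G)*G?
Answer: -36300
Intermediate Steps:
g(w, G) = 3*G**2 (g(w, G) = (3*G)*G = 3*G**2)
-g(116, 110) = -3*110**2 = -3*12100 = -1*36300 = -36300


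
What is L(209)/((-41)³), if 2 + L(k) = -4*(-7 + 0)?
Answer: -26/68921 ≈ -0.00037724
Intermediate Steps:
L(k) = 26 (L(k) = -2 - 4*(-7 + 0) = -2 - 4*(-7) = -2 + 28 = 26)
L(209)/((-41)³) = 26/((-41)³) = 26/(-68921) = 26*(-1/68921) = -26/68921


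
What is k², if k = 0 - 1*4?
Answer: 16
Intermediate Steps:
k = -4 (k = 0 - 4 = -4)
k² = (-4)² = 16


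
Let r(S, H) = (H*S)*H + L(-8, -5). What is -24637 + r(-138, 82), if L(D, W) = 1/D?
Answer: -7620393/8 ≈ -9.5255e+5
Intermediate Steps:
r(S, H) = -⅛ + S*H² (r(S, H) = (H*S)*H + 1/(-8) = S*H² - ⅛ = -⅛ + S*H²)
-24637 + r(-138, 82) = -24637 + (-⅛ - 138*82²) = -24637 + (-⅛ - 138*6724) = -24637 + (-⅛ - 927912) = -24637 - 7423297/8 = -7620393/8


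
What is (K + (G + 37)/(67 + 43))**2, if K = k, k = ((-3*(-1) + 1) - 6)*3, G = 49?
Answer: 82369/3025 ≈ 27.229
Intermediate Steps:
k = -6 (k = ((3 + 1) - 6)*3 = (4 - 6)*3 = -2*3 = -6)
K = -6
(K + (G + 37)/(67 + 43))**2 = (-6 + (49 + 37)/(67 + 43))**2 = (-6 + 86/110)**2 = (-6 + 86*(1/110))**2 = (-6 + 43/55)**2 = (-287/55)**2 = 82369/3025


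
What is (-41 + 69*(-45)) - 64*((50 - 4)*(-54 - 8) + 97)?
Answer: 173174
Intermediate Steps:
(-41 + 69*(-45)) - 64*((50 - 4)*(-54 - 8) + 97) = (-41 - 3105) - 64*(46*(-62) + 97) = -3146 - 64*(-2852 + 97) = -3146 - 64*(-2755) = -3146 + 176320 = 173174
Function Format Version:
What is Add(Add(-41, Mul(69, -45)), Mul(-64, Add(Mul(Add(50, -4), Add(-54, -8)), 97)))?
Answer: 173174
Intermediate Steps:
Add(Add(-41, Mul(69, -45)), Mul(-64, Add(Mul(Add(50, -4), Add(-54, -8)), 97))) = Add(Add(-41, -3105), Mul(-64, Add(Mul(46, -62), 97))) = Add(-3146, Mul(-64, Add(-2852, 97))) = Add(-3146, Mul(-64, -2755)) = Add(-3146, 176320) = 173174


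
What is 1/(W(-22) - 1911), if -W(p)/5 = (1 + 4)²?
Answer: -1/2036 ≈ -0.00049116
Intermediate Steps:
W(p) = -125 (W(p) = -5*(1 + 4)² = -5*5² = -5*25 = -125)
1/(W(-22) - 1911) = 1/(-125 - 1911) = 1/(-2036) = -1/2036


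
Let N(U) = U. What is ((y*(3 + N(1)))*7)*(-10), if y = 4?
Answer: -1120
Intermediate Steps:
((y*(3 + N(1)))*7)*(-10) = ((4*(3 + 1))*7)*(-10) = ((4*4)*7)*(-10) = (16*7)*(-10) = 112*(-10) = -1120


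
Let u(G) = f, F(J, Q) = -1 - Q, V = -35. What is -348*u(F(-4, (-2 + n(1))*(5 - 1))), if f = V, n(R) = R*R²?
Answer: 12180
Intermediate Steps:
n(R) = R³
f = -35
u(G) = -35
-348*u(F(-4, (-2 + n(1))*(5 - 1))) = -348*(-35) = 12180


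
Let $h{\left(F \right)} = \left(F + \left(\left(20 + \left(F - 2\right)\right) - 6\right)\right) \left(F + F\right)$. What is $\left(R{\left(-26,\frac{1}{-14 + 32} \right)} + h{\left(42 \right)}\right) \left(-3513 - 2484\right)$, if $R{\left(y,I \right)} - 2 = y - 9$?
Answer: $-48161907$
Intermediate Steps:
$R{\left(y,I \right)} = -7 + y$ ($R{\left(y,I \right)} = 2 + \left(y - 9\right) = 2 + \left(-9 + y\right) = -7 + y$)
$h{\left(F \right)} = 2 F \left(12 + 2 F\right)$ ($h{\left(F \right)} = \left(F + \left(\left(20 + \left(-2 + F\right)\right) - 6\right)\right) 2 F = \left(F + \left(\left(18 + F\right) - 6\right)\right) 2 F = \left(F + \left(12 + F\right)\right) 2 F = \left(12 + 2 F\right) 2 F = 2 F \left(12 + 2 F\right)$)
$\left(R{\left(-26,\frac{1}{-14 + 32} \right)} + h{\left(42 \right)}\right) \left(-3513 - 2484\right) = \left(\left(-7 - 26\right) + 4 \cdot 42 \left(6 + 42\right)\right) \left(-3513 - 2484\right) = \left(-33 + 4 \cdot 42 \cdot 48\right) \left(-5997\right) = \left(-33 + 8064\right) \left(-5997\right) = 8031 \left(-5997\right) = -48161907$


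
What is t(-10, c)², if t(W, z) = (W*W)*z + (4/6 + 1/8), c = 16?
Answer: 1476019561/576 ≈ 2.5625e+6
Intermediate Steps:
t(W, z) = 19/24 + z*W² (t(W, z) = W²*z + (4*(⅙) + 1*(⅛)) = z*W² + (⅔ + ⅛) = z*W² + 19/24 = 19/24 + z*W²)
t(-10, c)² = (19/24 + 16*(-10)²)² = (19/24 + 16*100)² = (19/24 + 1600)² = (38419/24)² = 1476019561/576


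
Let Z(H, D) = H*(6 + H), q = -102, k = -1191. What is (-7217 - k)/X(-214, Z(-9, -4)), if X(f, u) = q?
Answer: 3013/51 ≈ 59.078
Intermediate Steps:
X(f, u) = -102
(-7217 - k)/X(-214, Z(-9, -4)) = (-7217 - 1*(-1191))/(-102) = (-7217 + 1191)*(-1/102) = -6026*(-1/102) = 3013/51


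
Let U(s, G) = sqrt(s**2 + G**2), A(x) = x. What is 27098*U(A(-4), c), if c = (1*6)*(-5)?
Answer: 54196*sqrt(229) ≈ 8.2013e+5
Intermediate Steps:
c = -30 (c = 6*(-5) = -30)
U(s, G) = sqrt(G**2 + s**2)
27098*U(A(-4), c) = 27098*sqrt((-30)**2 + (-4)**2) = 27098*sqrt(900 + 16) = 27098*sqrt(916) = 27098*(2*sqrt(229)) = 54196*sqrt(229)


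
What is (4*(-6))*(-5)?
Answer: 120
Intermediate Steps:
(4*(-6))*(-5) = -24*(-5) = 120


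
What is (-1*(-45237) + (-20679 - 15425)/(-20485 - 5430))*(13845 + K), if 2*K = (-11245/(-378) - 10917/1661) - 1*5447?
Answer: 16389490630531119667/32541880140 ≈ 5.0364e+8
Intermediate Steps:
K = -3405391207/1255716 (K = ((-11245/(-378) - 10917/1661) - 1*5447)/2 = ((-11245*(-1/378) - 10917*1/1661) - 5447)/2 = ((11245/378 - 10917/1661) - 5447)/2 = (14551319/627858 - 5447)/2 = (1/2)*(-3405391207/627858) = -3405391207/1255716 ≈ -2711.9)
(-1*(-45237) + (-20679 - 15425)/(-20485 - 5430))*(13845 + K) = (-1*(-45237) + (-20679 - 15425)/(-20485 - 5430))*(13845 - 3405391207/1255716) = (45237 - 36104/(-25915))*(13979996813/1255716) = (45237 - 36104*(-1/25915))*(13979996813/1255716) = (45237 + 36104/25915)*(13979996813/1255716) = (1172352959/25915)*(13979996813/1255716) = 16389490630531119667/32541880140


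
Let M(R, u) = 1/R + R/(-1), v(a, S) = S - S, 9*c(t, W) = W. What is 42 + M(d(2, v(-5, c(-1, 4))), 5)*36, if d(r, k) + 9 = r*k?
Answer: 362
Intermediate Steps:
c(t, W) = W/9
v(a, S) = 0
d(r, k) = -9 + k*r (d(r, k) = -9 + r*k = -9 + k*r)
M(R, u) = 1/R - R (M(R, u) = 1/R + R*(-1) = 1/R - R)
42 + M(d(2, v(-5, c(-1, 4))), 5)*36 = 42 + (1/(-9 + 0*2) - (-9 + 0*2))*36 = 42 + (1/(-9 + 0) - (-9 + 0))*36 = 42 + (1/(-9) - 1*(-9))*36 = 42 + (-⅑ + 9)*36 = 42 + (80/9)*36 = 42 + 320 = 362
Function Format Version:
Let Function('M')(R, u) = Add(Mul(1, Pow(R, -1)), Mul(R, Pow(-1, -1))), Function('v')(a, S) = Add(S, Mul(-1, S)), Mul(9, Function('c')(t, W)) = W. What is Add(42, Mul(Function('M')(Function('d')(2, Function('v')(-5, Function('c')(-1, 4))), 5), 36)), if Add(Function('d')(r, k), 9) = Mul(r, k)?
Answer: 362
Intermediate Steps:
Function('c')(t, W) = Mul(Rational(1, 9), W)
Function('v')(a, S) = 0
Function('d')(r, k) = Add(-9, Mul(k, r)) (Function('d')(r, k) = Add(-9, Mul(r, k)) = Add(-9, Mul(k, r)))
Function('M')(R, u) = Add(Pow(R, -1), Mul(-1, R)) (Function('M')(R, u) = Add(Pow(R, -1), Mul(R, -1)) = Add(Pow(R, -1), Mul(-1, R)))
Add(42, Mul(Function('M')(Function('d')(2, Function('v')(-5, Function('c')(-1, 4))), 5), 36)) = Add(42, Mul(Add(Pow(Add(-9, Mul(0, 2)), -1), Mul(-1, Add(-9, Mul(0, 2)))), 36)) = Add(42, Mul(Add(Pow(Add(-9, 0), -1), Mul(-1, Add(-9, 0))), 36)) = Add(42, Mul(Add(Pow(-9, -1), Mul(-1, -9)), 36)) = Add(42, Mul(Add(Rational(-1, 9), 9), 36)) = Add(42, Mul(Rational(80, 9), 36)) = Add(42, 320) = 362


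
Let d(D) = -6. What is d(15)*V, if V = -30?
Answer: 180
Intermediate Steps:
d(15)*V = -6*(-30) = 180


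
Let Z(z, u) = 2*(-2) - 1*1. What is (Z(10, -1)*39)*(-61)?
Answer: 11895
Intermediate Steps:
Z(z, u) = -5 (Z(z, u) = -4 - 1 = -5)
(Z(10, -1)*39)*(-61) = -5*39*(-61) = -195*(-61) = 11895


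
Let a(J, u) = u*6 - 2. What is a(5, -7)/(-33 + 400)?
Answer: -44/367 ≈ -0.11989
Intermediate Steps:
a(J, u) = -2 + 6*u (a(J, u) = 6*u - 2 = -2 + 6*u)
a(5, -7)/(-33 + 400) = (-2 + 6*(-7))/(-33 + 400) = (-2 - 42)/367 = -44*1/367 = -44/367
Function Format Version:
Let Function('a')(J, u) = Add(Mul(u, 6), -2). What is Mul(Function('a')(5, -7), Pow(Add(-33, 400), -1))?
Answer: Rational(-44, 367) ≈ -0.11989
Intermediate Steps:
Function('a')(J, u) = Add(-2, Mul(6, u)) (Function('a')(J, u) = Add(Mul(6, u), -2) = Add(-2, Mul(6, u)))
Mul(Function('a')(5, -7), Pow(Add(-33, 400), -1)) = Mul(Add(-2, Mul(6, -7)), Pow(Add(-33, 400), -1)) = Mul(Add(-2, -42), Pow(367, -1)) = Mul(-44, Rational(1, 367)) = Rational(-44, 367)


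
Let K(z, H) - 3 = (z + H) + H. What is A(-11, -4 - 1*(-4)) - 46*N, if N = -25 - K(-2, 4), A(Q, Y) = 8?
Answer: 1572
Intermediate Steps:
K(z, H) = 3 + z + 2*H (K(z, H) = 3 + ((z + H) + H) = 3 + ((H + z) + H) = 3 + (z + 2*H) = 3 + z + 2*H)
N = -34 (N = -25 - (3 - 2 + 2*4) = -25 - (3 - 2 + 8) = -25 - 1*9 = -25 - 9 = -34)
A(-11, -4 - 1*(-4)) - 46*N = 8 - 46*(-34) = 8 + 1564 = 1572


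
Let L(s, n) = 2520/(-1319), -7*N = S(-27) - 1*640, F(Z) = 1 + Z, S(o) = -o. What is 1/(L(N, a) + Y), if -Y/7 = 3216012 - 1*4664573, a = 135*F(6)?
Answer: 1319/13374561193 ≈ 9.8620e-8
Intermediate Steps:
N = 613/7 (N = -(-1*(-27) - 1*640)/7 = -(27 - 640)/7 = -⅐*(-613) = 613/7 ≈ 87.571)
a = 945 (a = 135*(1 + 6) = 135*7 = 945)
L(s, n) = -2520/1319 (L(s, n) = 2520*(-1/1319) = -2520/1319)
Y = 10139927 (Y = -7*(3216012 - 1*4664573) = -7*(3216012 - 4664573) = -7*(-1448561) = 10139927)
1/(L(N, a) + Y) = 1/(-2520/1319 + 10139927) = 1/(13374561193/1319) = 1319/13374561193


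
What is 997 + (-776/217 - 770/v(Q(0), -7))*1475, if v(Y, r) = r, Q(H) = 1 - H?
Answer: 34279999/217 ≈ 1.5797e+5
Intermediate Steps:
997 + (-776/217 - 770/v(Q(0), -7))*1475 = 997 + (-776/217 - 770/(-7))*1475 = 997 + (-776*1/217 - 770*(-1/7))*1475 = 997 + (-776/217 + 110)*1475 = 997 + (23094/217)*1475 = 997 + 34063650/217 = 34279999/217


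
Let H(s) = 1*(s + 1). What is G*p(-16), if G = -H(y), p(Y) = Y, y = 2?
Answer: 48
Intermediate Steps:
H(s) = 1 + s (H(s) = 1*(1 + s) = 1 + s)
G = -3 (G = -(1 + 2) = -1*3 = -3)
G*p(-16) = -3*(-16) = 48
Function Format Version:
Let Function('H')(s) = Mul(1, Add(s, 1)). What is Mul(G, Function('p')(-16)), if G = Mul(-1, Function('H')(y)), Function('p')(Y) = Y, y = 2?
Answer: 48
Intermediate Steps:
Function('H')(s) = Add(1, s) (Function('H')(s) = Mul(1, Add(1, s)) = Add(1, s))
G = -3 (G = Mul(-1, Add(1, 2)) = Mul(-1, 3) = -3)
Mul(G, Function('p')(-16)) = Mul(-3, -16) = 48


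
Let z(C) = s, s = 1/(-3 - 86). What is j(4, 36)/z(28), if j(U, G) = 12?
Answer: -1068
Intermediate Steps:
s = -1/89 (s = 1/(-89) = -1/89 ≈ -0.011236)
z(C) = -1/89
j(4, 36)/z(28) = 12/(-1/89) = 12*(-89) = -1068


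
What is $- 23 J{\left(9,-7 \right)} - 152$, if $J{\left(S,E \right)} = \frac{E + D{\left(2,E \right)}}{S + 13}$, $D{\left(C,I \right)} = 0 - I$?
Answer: $-152$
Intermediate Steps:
$D{\left(C,I \right)} = - I$
$J{\left(S,E \right)} = 0$ ($J{\left(S,E \right)} = \frac{E - E}{S + 13} = \frac{0}{13 + S} = 0$)
$- 23 J{\left(9,-7 \right)} - 152 = \left(-23\right) 0 - 152 = 0 - 152 = -152$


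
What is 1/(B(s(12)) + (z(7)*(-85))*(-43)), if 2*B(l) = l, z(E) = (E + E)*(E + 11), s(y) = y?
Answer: 1/921066 ≈ 1.0857e-6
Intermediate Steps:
z(E) = 2*E*(11 + E) (z(E) = (2*E)*(11 + E) = 2*E*(11 + E))
B(l) = l/2
1/(B(s(12)) + (z(7)*(-85))*(-43)) = 1/((1/2)*12 + ((2*7*(11 + 7))*(-85))*(-43)) = 1/(6 + ((2*7*18)*(-85))*(-43)) = 1/(6 + (252*(-85))*(-43)) = 1/(6 - 21420*(-43)) = 1/(6 + 921060) = 1/921066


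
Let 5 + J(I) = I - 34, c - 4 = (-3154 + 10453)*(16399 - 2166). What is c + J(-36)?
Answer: 103886596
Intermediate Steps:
c = 103886671 (c = 4 + (-3154 + 10453)*(16399 - 2166) = 4 + 7299*14233 = 4 + 103886667 = 103886671)
J(I) = -39 + I (J(I) = -5 + (I - 34) = -5 + (-34 + I) = -39 + I)
c + J(-36) = 103886671 + (-39 - 36) = 103886671 - 75 = 103886596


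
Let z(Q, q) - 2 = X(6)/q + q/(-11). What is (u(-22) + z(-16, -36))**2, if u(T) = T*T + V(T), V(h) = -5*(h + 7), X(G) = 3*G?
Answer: 153834409/484 ≈ 3.1784e+5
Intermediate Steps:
V(h) = -35 - 5*h (V(h) = -5*(7 + h) = -35 - 5*h)
z(Q, q) = 2 + 18/q - q/11 (z(Q, q) = 2 + ((3*6)/q + q/(-11)) = 2 + (18/q + q*(-1/11)) = 2 + (18/q - q/11) = 2 + 18/q - q/11)
u(T) = -35 + T**2 - 5*T (u(T) = T*T + (-35 - 5*T) = T**2 + (-35 - 5*T) = -35 + T**2 - 5*T)
(u(-22) + z(-16, -36))**2 = ((-35 + (-22)**2 - 5*(-22)) + (2 + 18/(-36) - 1/11*(-36)))**2 = ((-35 + 484 + 110) + (2 + 18*(-1/36) + 36/11))**2 = (559 + (2 - 1/2 + 36/11))**2 = (559 + 105/22)**2 = (12403/22)**2 = 153834409/484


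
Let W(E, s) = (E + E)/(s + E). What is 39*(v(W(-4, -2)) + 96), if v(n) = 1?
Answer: 3783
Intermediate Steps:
W(E, s) = 2*E/(E + s) (W(E, s) = (2*E)/(E + s) = 2*E/(E + s))
39*(v(W(-4, -2)) + 96) = 39*(1 + 96) = 39*97 = 3783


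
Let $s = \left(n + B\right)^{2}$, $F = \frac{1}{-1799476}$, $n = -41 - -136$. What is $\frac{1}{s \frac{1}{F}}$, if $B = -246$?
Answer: $- \frac{1}{41029852276} \approx -2.4373 \cdot 10^{-11}$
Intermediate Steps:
$n = 95$ ($n = -41 + 136 = 95$)
$F = - \frac{1}{1799476} \approx -5.5572 \cdot 10^{-7}$
$s = 22801$ ($s = \left(95 - 246\right)^{2} = \left(-151\right)^{2} = 22801$)
$\frac{1}{s \frac{1}{F}} = \frac{1}{22801 \frac{1}{- \frac{1}{1799476}}} = \frac{1}{22801 \left(-1799476\right)} = \frac{1}{-41029852276} = - \frac{1}{41029852276}$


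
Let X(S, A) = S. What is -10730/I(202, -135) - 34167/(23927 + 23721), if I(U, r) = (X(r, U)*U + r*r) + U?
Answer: 5652007/11387872 ≈ 0.49632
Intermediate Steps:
I(U, r) = U + r² + U*r (I(U, r) = (r*U + r*r) + U = (U*r + r²) + U = (r² + U*r) + U = U + r² + U*r)
-10730/I(202, -135) - 34167/(23927 + 23721) = -10730/(202 + (-135)² + 202*(-135)) - 34167/(23927 + 23721) = -10730/(202 + 18225 - 27270) - 34167/47648 = -10730/(-8843) - 34167*1/47648 = -10730*(-1/8843) - 34167/47648 = 290/239 - 34167/47648 = 5652007/11387872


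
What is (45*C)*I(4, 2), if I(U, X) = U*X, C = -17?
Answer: -6120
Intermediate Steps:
(45*C)*I(4, 2) = (45*(-17))*(4*2) = -765*8 = -6120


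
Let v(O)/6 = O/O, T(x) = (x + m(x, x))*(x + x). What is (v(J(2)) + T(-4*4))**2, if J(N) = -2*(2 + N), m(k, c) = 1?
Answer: 236196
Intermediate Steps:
T(x) = 2*x*(1 + x) (T(x) = (x + 1)*(x + x) = (1 + x)*(2*x) = 2*x*(1 + x))
J(N) = -4 - 2*N
v(O) = 6 (v(O) = 6*(O/O) = 6*1 = 6)
(v(J(2)) + T(-4*4))**2 = (6 + 2*(-4*4)*(1 - 4*4))**2 = (6 + 2*(-16)*(1 - 16))**2 = (6 + 2*(-16)*(-15))**2 = (6 + 480)**2 = 486**2 = 236196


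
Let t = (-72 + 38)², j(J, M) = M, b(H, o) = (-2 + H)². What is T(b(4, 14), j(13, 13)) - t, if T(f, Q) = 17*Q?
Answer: -935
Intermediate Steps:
t = 1156 (t = (-34)² = 1156)
T(b(4, 14), j(13, 13)) - t = 17*13 - 1*1156 = 221 - 1156 = -935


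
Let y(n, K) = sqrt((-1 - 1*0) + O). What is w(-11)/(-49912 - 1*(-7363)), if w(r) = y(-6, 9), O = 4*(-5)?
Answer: -I*sqrt(21)/42549 ≈ -0.0001077*I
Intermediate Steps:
O = -20
y(n, K) = I*sqrt(21) (y(n, K) = sqrt((-1 - 1*0) - 20) = sqrt((-1 + 0) - 20) = sqrt(-1 - 20) = sqrt(-21) = I*sqrt(21))
w(r) = I*sqrt(21)
w(-11)/(-49912 - 1*(-7363)) = (I*sqrt(21))/(-49912 - 1*(-7363)) = (I*sqrt(21))/(-49912 + 7363) = (I*sqrt(21))/(-42549) = (I*sqrt(21))*(-1/42549) = -I*sqrt(21)/42549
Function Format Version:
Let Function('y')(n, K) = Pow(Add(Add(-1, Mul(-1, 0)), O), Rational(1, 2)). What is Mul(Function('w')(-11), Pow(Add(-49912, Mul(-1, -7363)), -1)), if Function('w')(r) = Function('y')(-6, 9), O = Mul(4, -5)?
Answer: Mul(Rational(-1, 42549), I, Pow(21, Rational(1, 2))) ≈ Mul(-0.00010770, I)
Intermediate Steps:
O = -20
Function('y')(n, K) = Mul(I, Pow(21, Rational(1, 2))) (Function('y')(n, K) = Pow(Add(Add(-1, Mul(-1, 0)), -20), Rational(1, 2)) = Pow(Add(Add(-1, 0), -20), Rational(1, 2)) = Pow(Add(-1, -20), Rational(1, 2)) = Pow(-21, Rational(1, 2)) = Mul(I, Pow(21, Rational(1, 2))))
Function('w')(r) = Mul(I, Pow(21, Rational(1, 2)))
Mul(Function('w')(-11), Pow(Add(-49912, Mul(-1, -7363)), -1)) = Mul(Mul(I, Pow(21, Rational(1, 2))), Pow(Add(-49912, Mul(-1, -7363)), -1)) = Mul(Mul(I, Pow(21, Rational(1, 2))), Pow(Add(-49912, 7363), -1)) = Mul(Mul(I, Pow(21, Rational(1, 2))), Pow(-42549, -1)) = Mul(Mul(I, Pow(21, Rational(1, 2))), Rational(-1, 42549)) = Mul(Rational(-1, 42549), I, Pow(21, Rational(1, 2)))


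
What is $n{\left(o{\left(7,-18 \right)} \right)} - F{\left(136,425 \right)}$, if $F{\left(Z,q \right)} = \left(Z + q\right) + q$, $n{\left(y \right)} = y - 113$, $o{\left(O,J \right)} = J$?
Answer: $-1117$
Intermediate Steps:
$n{\left(y \right)} = -113 + y$ ($n{\left(y \right)} = y - 113 = -113 + y$)
$F{\left(Z,q \right)} = Z + 2 q$
$n{\left(o{\left(7,-18 \right)} \right)} - F{\left(136,425 \right)} = \left(-113 - 18\right) - \left(136 + 2 \cdot 425\right) = -131 - \left(136 + 850\right) = -131 - 986 = -1117$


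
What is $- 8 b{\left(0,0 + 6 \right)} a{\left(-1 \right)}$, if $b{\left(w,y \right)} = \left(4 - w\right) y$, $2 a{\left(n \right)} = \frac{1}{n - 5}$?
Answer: $16$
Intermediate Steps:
$a{\left(n \right)} = \frac{1}{2 \left(-5 + n\right)}$ ($a{\left(n \right)} = \frac{1}{2 \left(n - 5\right)} = \frac{1}{2 \left(-5 + n\right)}$)
$b{\left(w,y \right)} = y \left(4 - w\right)$
$- 8 b{\left(0,0 + 6 \right)} a{\left(-1 \right)} = - 8 \left(0 + 6\right) \left(4 - 0\right) \frac{1}{2 \left(-5 - 1\right)} = - 8 \cdot 6 \left(4 + 0\right) \frac{1}{2 \left(-6\right)} = - 8 \cdot 6 \cdot 4 \cdot \frac{1}{2} \left(- \frac{1}{6}\right) = \left(-8\right) 24 \left(- \frac{1}{12}\right) = \left(-192\right) \left(- \frac{1}{12}\right) = 16$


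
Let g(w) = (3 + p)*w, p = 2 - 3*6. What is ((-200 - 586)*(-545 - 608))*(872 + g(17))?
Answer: 589973958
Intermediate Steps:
p = -16 (p = 2 - 18 = -16)
g(w) = -13*w (g(w) = (3 - 16)*w = -13*w)
((-200 - 586)*(-545 - 608))*(872 + g(17)) = ((-200 - 586)*(-545 - 608))*(872 - 13*17) = (-786*(-1153))*(872 - 221) = 906258*651 = 589973958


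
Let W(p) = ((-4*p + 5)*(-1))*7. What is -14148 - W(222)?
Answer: -20329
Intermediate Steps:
W(p) = -35 + 28*p (W(p) = ((5 - 4*p)*(-1))*7 = (-5 + 4*p)*7 = -35 + 28*p)
-14148 - W(222) = -14148 - (-35 + 28*222) = -14148 - (-35 + 6216) = -14148 - 1*6181 = -14148 - 6181 = -20329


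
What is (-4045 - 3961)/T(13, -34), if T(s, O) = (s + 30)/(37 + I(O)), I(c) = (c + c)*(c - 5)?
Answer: -21528134/43 ≈ -5.0065e+5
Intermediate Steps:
I(c) = 2*c*(-5 + c) (I(c) = (2*c)*(-5 + c) = 2*c*(-5 + c))
T(s, O) = (30 + s)/(37 + 2*O*(-5 + O)) (T(s, O) = (s + 30)/(37 + 2*O*(-5 + O)) = (30 + s)/(37 + 2*O*(-5 + O)))
(-4045 - 3961)/T(13, -34) = (-4045 - 3961)/(((30 + 13)/(37 + 2*(-34)*(-5 - 34)))) = -8006/(43/(37 + 2*(-34)*(-39))) = -8006/(43/(37 + 2652)) = -8006/(43/2689) = -8006/((1/2689)*43) = -8006/43/2689 = -8006*2689/43 = -21528134/43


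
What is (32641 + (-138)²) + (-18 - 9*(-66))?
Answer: 52261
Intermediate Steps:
(32641 + (-138)²) + (-18 - 9*(-66)) = (32641 + 19044) + (-18 + 594) = 51685 + 576 = 52261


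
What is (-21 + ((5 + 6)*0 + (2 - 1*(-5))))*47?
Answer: -658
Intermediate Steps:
(-21 + ((5 + 6)*0 + (2 - 1*(-5))))*47 = (-21 + (11*0 + (2 + 5)))*47 = (-21 + (0 + 7))*47 = (-21 + 7)*47 = -14*47 = -658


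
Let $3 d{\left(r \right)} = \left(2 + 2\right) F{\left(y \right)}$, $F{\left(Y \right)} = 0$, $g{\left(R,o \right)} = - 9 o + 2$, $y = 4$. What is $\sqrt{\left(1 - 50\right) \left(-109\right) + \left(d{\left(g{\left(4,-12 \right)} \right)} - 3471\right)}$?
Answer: $\sqrt{1870} \approx 43.243$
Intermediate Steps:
$g{\left(R,o \right)} = 2 - 9 o$
$d{\left(r \right)} = 0$ ($d{\left(r \right)} = \frac{\left(2 + 2\right) 0}{3} = \frac{4 \cdot 0}{3} = \frac{1}{3} \cdot 0 = 0$)
$\sqrt{\left(1 - 50\right) \left(-109\right) + \left(d{\left(g{\left(4,-12 \right)} \right)} - 3471\right)} = \sqrt{\left(1 - 50\right) \left(-109\right) + \left(0 - 3471\right)} = \sqrt{\left(-49\right) \left(-109\right) + \left(0 - 3471\right)} = \sqrt{5341 - 3471} = \sqrt{1870}$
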